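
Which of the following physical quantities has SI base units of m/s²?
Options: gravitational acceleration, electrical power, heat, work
Checking the SI base units of each option:
  gravitational acceleration (g = GM/r²): m/s²  ✓ matches
  electrical power (P = IV): kg·m²/s³  ✗
  heat (Q = mcΔT): kg·m²/s²  ✗
  work (W = Fd): kg·m²/s²  ✗

Only gravitational acceleration has units m/s².

Answer: gravitational acceleration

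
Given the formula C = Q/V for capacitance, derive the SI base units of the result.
Units of each symbol in C = Q/V:
  Q (charge, in coulombs): s·A
  V (voltage, in volts): kg·m²/(s³·A)  → in the denominator, contributes s³·A/(kg·m²)

Multiplying the contributions: [s·A] · [s³·A/(kg·m²)]
Adding exponents of each base unit: kg: -1, m: -2, s: 4, A: 2
SI base units of capacitance: s⁴·A²/(kg·m²)

Answer: s⁴·A²/(kg·m²)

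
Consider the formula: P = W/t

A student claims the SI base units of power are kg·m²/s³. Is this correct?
Units of each symbol in P = W/t:
  W (work): kg·m²/s²
  t (time): s  → in the denominator, contributes 1/s

Multiplying the contributions: [kg·m²/s²] · [1/s]
Adding exponents of each base unit: kg: 1, m: 2, s: -3
SI base units of power: kg·m²/s³

The claimed units kg·m²/s³ match the derived units, so the claim is correct.

Answer: Yes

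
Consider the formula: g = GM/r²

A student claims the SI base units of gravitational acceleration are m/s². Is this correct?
Units of each symbol in g = GM/r²:
  G (gravitational constant): m³/(kg·s²)
  M (mass): kg
  r (distance): m  → to the power 2 in the denominator, contributes 1/m²

Multiplying the contributions: [m³/(kg·s²)] · [kg] · [1/m²]
Adding exponents of each base unit: m: 1, s: -2
SI base units of gravitational acceleration: m/s²

The claimed units m/s² match the derived units, so the claim is correct.

Answer: Yes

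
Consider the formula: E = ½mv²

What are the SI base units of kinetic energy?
Units of each symbol in E = ½mv²:
  m (mass): kg
  v (speed): m/s  → to the power 2, contributes m²/s²
  The factor ½ is dimensionless.

Multiplying the contributions: [kg] · [m²/s²]
Adding exponents of each base unit: kg: 1, m: 2, s: -2
SI base units of kinetic energy: kg·m²/s²

Answer: kg·m²/s²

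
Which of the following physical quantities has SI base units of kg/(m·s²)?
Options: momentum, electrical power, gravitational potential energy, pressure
Checking the SI base units of each option:
  momentum (p = mv): kg·m/s  ✗
  electrical power (P = IV): kg·m²/s³  ✗
  gravitational potential energy (U = -GMm/r): kg·m²/s²  ✗
  pressure (P = F/A): kg/(m·s²)  ✓ matches

Only pressure has units kg/(m·s²).

Answer: pressure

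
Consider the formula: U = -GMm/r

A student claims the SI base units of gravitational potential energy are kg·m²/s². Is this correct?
Units of each symbol in U = -GMm/r:
  G (gravitational constant): m³/(kg·s²)
  M (mass): kg
  m (mass): kg
  r (distance): m  → in the denominator, contributes 1/m
  The minus sign does not affect the units.

Multiplying the contributions: [m³/(kg·s²)] · [kg] · [kg] · [1/m]
Adding exponents of each base unit: kg: 1, m: 2, s: -2
SI base units of gravitational potential energy: kg·m²/s²

The claimed units kg·m²/s² match the derived units, so the claim is correct.

Answer: Yes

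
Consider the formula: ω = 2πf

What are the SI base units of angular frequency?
Units of each symbol in ω = 2πf:
  f (frequency): 1/s
  The factor 2π is dimensionless.

Multiplying the contributions: [1/s]
Adding exponents of each base unit: s: -1
SI base units of angular frequency: 1/s

Answer: 1/s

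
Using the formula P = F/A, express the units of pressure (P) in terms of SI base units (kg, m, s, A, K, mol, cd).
Units of each symbol in P = F/A:
  F (force): kg·m/s²
  A (area): m²  → in the denominator, contributes 1/m²

Multiplying the contributions: [kg·m/s²] · [1/m²]
Adding exponents of each base unit: kg: 1, m: -1, s: -2
SI base units of pressure: kg/(m·s²)

Answer: kg/(m·s²)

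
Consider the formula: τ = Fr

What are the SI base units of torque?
Units of each symbol in τ = Fr:
  F (force): kg·m/s²
  r (lever arm): m

Multiplying the contributions: [kg·m/s²] · [m]
Adding exponents of each base unit: kg: 1, m: 2, s: -2
SI base units of torque: kg·m²/s²

Answer: kg·m²/s²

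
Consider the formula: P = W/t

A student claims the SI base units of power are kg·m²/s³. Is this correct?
Units of each symbol in P = W/t:
  W (work): kg·m²/s²
  t (time): s  → in the denominator, contributes 1/s

Multiplying the contributions: [kg·m²/s²] · [1/s]
Adding exponents of each base unit: kg: 1, m: 2, s: -3
SI base units of power: kg·m²/s³

The claimed units kg·m²/s³ match the derived units, so the claim is correct.

Answer: Yes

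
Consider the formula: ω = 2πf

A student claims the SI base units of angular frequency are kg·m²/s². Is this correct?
Units of each symbol in ω = 2πf:
  f (frequency): 1/s
  The factor 2π is dimensionless.

Multiplying the contributions: [1/s]
Adding exponents of each base unit: s: -1
SI base units of angular frequency: 1/s

The claimed units kg·m²/s² (exponents kg: 1, m: 2, s: -2) do not match the derived units 1/s (exponents s: -1), so the claim is incorrect.

Answer: No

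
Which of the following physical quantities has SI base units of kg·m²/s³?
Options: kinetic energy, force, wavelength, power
Checking the SI base units of each option:
  kinetic energy (E = ½mv²): kg·m²/s²  ✗
  force (F = ma): kg·m/s²  ✗
  wavelength (λ = v/f): m  ✗
  power (P = W/t): kg·m²/s³  ✓ matches

Only power has units kg·m²/s³.

Answer: power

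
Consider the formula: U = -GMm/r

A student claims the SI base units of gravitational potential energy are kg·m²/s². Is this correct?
Units of each symbol in U = -GMm/r:
  G (gravitational constant): m³/(kg·s²)
  M (mass): kg
  m (mass): kg
  r (distance): m  → in the denominator, contributes 1/m
  The minus sign does not affect the units.

Multiplying the contributions: [m³/(kg·s²)] · [kg] · [kg] · [1/m]
Adding exponents of each base unit: kg: 1, m: 2, s: -2
SI base units of gravitational potential energy: kg·m²/s²

The claimed units kg·m²/s² match the derived units, so the claim is correct.

Answer: Yes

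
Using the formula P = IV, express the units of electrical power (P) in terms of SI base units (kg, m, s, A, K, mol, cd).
Units of each symbol in P = IV:
  I (current): A
  V (voltage, in volts): kg·m²/(s³·A)

Multiplying the contributions: [A] · [kg·m²/(s³·A)]
Adding exponents of each base unit: kg: 1, m: 2, s: -3
SI base units of electrical power: kg·m²/s³

Answer: kg·m²/s³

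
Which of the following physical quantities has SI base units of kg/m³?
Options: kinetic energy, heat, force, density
Checking the SI base units of each option:
  kinetic energy (E = ½mv²): kg·m²/s²  ✗
  heat (Q = mcΔT): kg·m²/s²  ✗
  force (F = ma): kg·m/s²  ✗
  density (ρ = m/V): kg/m³  ✓ matches

Only density has units kg/m³.

Answer: density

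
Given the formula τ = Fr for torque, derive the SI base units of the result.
Units of each symbol in τ = Fr:
  F (force): kg·m/s²
  r (lever arm): m

Multiplying the contributions: [kg·m/s²] · [m]
Adding exponents of each base unit: kg: 1, m: 2, s: -2
SI base units of torque: kg·m²/s²

Answer: kg·m²/s²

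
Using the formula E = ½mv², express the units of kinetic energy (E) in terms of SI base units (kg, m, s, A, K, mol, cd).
Units of each symbol in E = ½mv²:
  m (mass): kg
  v (speed): m/s  → to the power 2, contributes m²/s²
  The factor ½ is dimensionless.

Multiplying the contributions: [kg] · [m²/s²]
Adding exponents of each base unit: kg: 1, m: 2, s: -2
SI base units of kinetic energy: kg·m²/s²

Answer: kg·m²/s²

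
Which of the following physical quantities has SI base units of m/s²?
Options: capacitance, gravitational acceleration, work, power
Checking the SI base units of each option:
  capacitance (C = Q/V): s⁴·A²/(kg·m²)  ✗
  gravitational acceleration (g = GM/r²): m/s²  ✓ matches
  work (W = Fd): kg·m²/s²  ✗
  power (P = W/t): kg·m²/s³  ✗

Only gravitational acceleration has units m/s².

Answer: gravitational acceleration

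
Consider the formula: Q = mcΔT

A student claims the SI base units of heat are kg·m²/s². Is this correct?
Units of each symbol in Q = mcΔT:
  m (mass): kg
  c (specific heat capacity, in J/(kg·K)): m²/(s²·K)
  ΔT (temperature change): K

Multiplying the contributions: [kg] · [m²/(s²·K)] · [K]
Adding exponents of each base unit: kg: 1, m: 2, s: -2
SI base units of heat: kg·m²/s²

The claimed units kg·m²/s² match the derived units, so the claim is correct.

Answer: Yes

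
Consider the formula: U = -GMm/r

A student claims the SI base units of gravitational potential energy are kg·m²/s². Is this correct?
Units of each symbol in U = -GMm/r:
  G (gravitational constant): m³/(kg·s²)
  M (mass): kg
  m (mass): kg
  r (distance): m  → in the denominator, contributes 1/m
  The minus sign does not affect the units.

Multiplying the contributions: [m³/(kg·s²)] · [kg] · [kg] · [1/m]
Adding exponents of each base unit: kg: 1, m: 2, s: -2
SI base units of gravitational potential energy: kg·m²/s²

The claimed units kg·m²/s² match the derived units, so the claim is correct.

Answer: Yes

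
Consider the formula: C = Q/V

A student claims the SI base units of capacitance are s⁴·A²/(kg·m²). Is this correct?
Units of each symbol in C = Q/V:
  Q (charge, in coulombs): s·A
  V (voltage, in volts): kg·m²/(s³·A)  → in the denominator, contributes s³·A/(kg·m²)

Multiplying the contributions: [s·A] · [s³·A/(kg·m²)]
Adding exponents of each base unit: kg: -1, m: -2, s: 4, A: 2
SI base units of capacitance: s⁴·A²/(kg·m²)

The claimed units s⁴·A²/(kg·m²) match the derived units, so the claim is correct.

Answer: Yes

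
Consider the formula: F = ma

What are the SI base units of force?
Units of each symbol in F = ma:
  m (mass): kg
  a (acceleration): m/s²

Multiplying the contributions: [kg] · [m/s²]
Adding exponents of each base unit: kg: 1, m: 1, s: -2
SI base units of force: kg·m/s²

Answer: kg·m/s²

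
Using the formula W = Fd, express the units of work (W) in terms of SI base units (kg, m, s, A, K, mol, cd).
Units of each symbol in W = Fd:
  F (force): kg·m/s²
  d (displacement): m

Multiplying the contributions: [kg·m/s²] · [m]
Adding exponents of each base unit: kg: 1, m: 2, s: -2
SI base units of work: kg·m²/s²

Answer: kg·m²/s²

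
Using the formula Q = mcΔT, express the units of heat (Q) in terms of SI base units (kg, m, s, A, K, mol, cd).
Units of each symbol in Q = mcΔT:
  m (mass): kg
  c (specific heat capacity, in J/(kg·K)): m²/(s²·K)
  ΔT (temperature change): K

Multiplying the contributions: [kg] · [m²/(s²·K)] · [K]
Adding exponents of each base unit: kg: 1, m: 2, s: -2
SI base units of heat: kg·m²/s²

Answer: kg·m²/s²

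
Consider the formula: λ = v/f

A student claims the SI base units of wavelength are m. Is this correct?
Units of each symbol in λ = v/f:
  v (wave speed): m/s
  f (frequency): 1/s  → in the denominator, contributes s

Multiplying the contributions: [m/s] · [s]
Adding exponents of each base unit: m: 1
SI base units of wavelength: m

The claimed units m match the derived units, so the claim is correct.

Answer: Yes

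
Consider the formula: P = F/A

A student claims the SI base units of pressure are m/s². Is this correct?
Units of each symbol in P = F/A:
  F (force): kg·m/s²
  A (area): m²  → in the denominator, contributes 1/m²

Multiplying the contributions: [kg·m/s²] · [1/m²]
Adding exponents of each base unit: kg: 1, m: -1, s: -2
SI base units of pressure: kg/(m·s²)

The claimed units m/s² (exponents m: 1, s: -2) do not match the derived units kg/(m·s²) (exponents kg: 1, m: -1, s: -2), so the claim is incorrect.

Answer: No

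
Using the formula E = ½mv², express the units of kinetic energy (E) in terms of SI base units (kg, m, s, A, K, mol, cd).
Units of each symbol in E = ½mv²:
  m (mass): kg
  v (speed): m/s  → to the power 2, contributes m²/s²
  The factor ½ is dimensionless.

Multiplying the contributions: [kg] · [m²/s²]
Adding exponents of each base unit: kg: 1, m: 2, s: -2
SI base units of kinetic energy: kg·m²/s²

Answer: kg·m²/s²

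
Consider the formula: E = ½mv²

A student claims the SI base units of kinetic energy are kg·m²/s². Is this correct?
Units of each symbol in E = ½mv²:
  m (mass): kg
  v (speed): m/s  → to the power 2, contributes m²/s²
  The factor ½ is dimensionless.

Multiplying the contributions: [kg] · [m²/s²]
Adding exponents of each base unit: kg: 1, m: 2, s: -2
SI base units of kinetic energy: kg·m²/s²

The claimed units kg·m²/s² match the derived units, so the claim is correct.

Answer: Yes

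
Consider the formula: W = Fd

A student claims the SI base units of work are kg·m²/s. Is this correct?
Units of each symbol in W = Fd:
  F (force): kg·m/s²
  d (displacement): m

Multiplying the contributions: [kg·m/s²] · [m]
Adding exponents of each base unit: kg: 1, m: 2, s: -2
SI base units of work: kg·m²/s²

The claimed units kg·m²/s (exponents kg: 1, m: 2, s: -1) do not match the derived units kg·m²/s² (exponents kg: 1, m: 2, s: -2), so the claim is incorrect.

Answer: No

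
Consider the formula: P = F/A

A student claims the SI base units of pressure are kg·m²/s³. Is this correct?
Units of each symbol in P = F/A:
  F (force): kg·m/s²
  A (area): m²  → in the denominator, contributes 1/m²

Multiplying the contributions: [kg·m/s²] · [1/m²]
Adding exponents of each base unit: kg: 1, m: -1, s: -2
SI base units of pressure: kg/(m·s²)

The claimed units kg·m²/s³ (exponents kg: 1, m: 2, s: -3) do not match the derived units kg/(m·s²) (exponents kg: 1, m: -1, s: -2), so the claim is incorrect.

Answer: No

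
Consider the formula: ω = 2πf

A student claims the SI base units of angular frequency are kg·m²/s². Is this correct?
Units of each symbol in ω = 2πf:
  f (frequency): 1/s
  The factor 2π is dimensionless.

Multiplying the contributions: [1/s]
Adding exponents of each base unit: s: -1
SI base units of angular frequency: 1/s

The claimed units kg·m²/s² (exponents kg: 1, m: 2, s: -2) do not match the derived units 1/s (exponents s: -1), so the claim is incorrect.

Answer: No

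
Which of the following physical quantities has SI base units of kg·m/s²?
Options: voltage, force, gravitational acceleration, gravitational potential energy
Checking the SI base units of each option:
  voltage (V = IR): kg·m²/(s³·A)  ✗
  force (F = ma): kg·m/s²  ✓ matches
  gravitational acceleration (g = GM/r²): m/s²  ✗
  gravitational potential energy (U = -GMm/r): kg·m²/s²  ✗

Only force has units kg·m/s².

Answer: force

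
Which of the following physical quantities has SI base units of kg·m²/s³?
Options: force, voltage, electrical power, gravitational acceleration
Checking the SI base units of each option:
  force (F = ma): kg·m/s²  ✗
  voltage (V = IR): kg·m²/(s³·A)  ✗
  electrical power (P = IV): kg·m²/s³  ✓ matches
  gravitational acceleration (g = GM/r²): m/s²  ✗

Only electrical power has units kg·m²/s³.

Answer: electrical power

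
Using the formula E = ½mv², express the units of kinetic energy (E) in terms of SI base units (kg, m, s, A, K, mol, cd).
Units of each symbol in E = ½mv²:
  m (mass): kg
  v (speed): m/s  → to the power 2, contributes m²/s²
  The factor ½ is dimensionless.

Multiplying the contributions: [kg] · [m²/s²]
Adding exponents of each base unit: kg: 1, m: 2, s: -2
SI base units of kinetic energy: kg·m²/s²

Answer: kg·m²/s²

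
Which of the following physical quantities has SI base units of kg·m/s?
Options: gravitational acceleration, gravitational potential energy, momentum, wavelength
Checking the SI base units of each option:
  gravitational acceleration (g = GM/r²): m/s²  ✗
  gravitational potential energy (U = -GMm/r): kg·m²/s²  ✗
  momentum (p = mv): kg·m/s  ✓ matches
  wavelength (λ = v/f): m  ✗

Only momentum has units kg·m/s.

Answer: momentum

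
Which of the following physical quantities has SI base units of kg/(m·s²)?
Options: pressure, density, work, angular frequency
Checking the SI base units of each option:
  pressure (P = F/A): kg/(m·s²)  ✓ matches
  density (ρ = m/V): kg/m³  ✗
  work (W = Fd): kg·m²/s²  ✗
  angular frequency (ω = 2πf): 1/s  ✗

Only pressure has units kg/(m·s²).

Answer: pressure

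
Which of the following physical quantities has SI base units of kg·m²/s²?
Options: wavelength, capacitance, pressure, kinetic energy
Checking the SI base units of each option:
  wavelength (λ = v/f): m  ✗
  capacitance (C = Q/V): s⁴·A²/(kg·m²)  ✗
  pressure (P = F/A): kg/(m·s²)  ✗
  kinetic energy (E = ½mv²): kg·m²/s²  ✓ matches

Only kinetic energy has units kg·m²/s².

Answer: kinetic energy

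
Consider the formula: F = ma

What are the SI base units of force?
Units of each symbol in F = ma:
  m (mass): kg
  a (acceleration): m/s²

Multiplying the contributions: [kg] · [m/s²]
Adding exponents of each base unit: kg: 1, m: 1, s: -2
SI base units of force: kg·m/s²

Answer: kg·m/s²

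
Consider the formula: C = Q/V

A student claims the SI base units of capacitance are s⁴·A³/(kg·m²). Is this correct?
Units of each symbol in C = Q/V:
  Q (charge, in coulombs): s·A
  V (voltage, in volts): kg·m²/(s³·A)  → in the denominator, contributes s³·A/(kg·m²)

Multiplying the contributions: [s·A] · [s³·A/(kg·m²)]
Adding exponents of each base unit: kg: -1, m: -2, s: 4, A: 2
SI base units of capacitance: s⁴·A²/(kg·m²)

The claimed units s⁴·A³/(kg·m²) (exponents kg: -1, m: -2, s: 4, A: 3) do not match the derived units s⁴·A²/(kg·m²) (exponents kg: -1, m: -2, s: 4, A: 2), so the claim is incorrect.

Answer: No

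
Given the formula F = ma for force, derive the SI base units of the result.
Units of each symbol in F = ma:
  m (mass): kg
  a (acceleration): m/s²

Multiplying the contributions: [kg] · [m/s²]
Adding exponents of each base unit: kg: 1, m: 1, s: -2
SI base units of force: kg·m/s²

Answer: kg·m/s²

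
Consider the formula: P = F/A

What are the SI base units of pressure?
Units of each symbol in P = F/A:
  F (force): kg·m/s²
  A (area): m²  → in the denominator, contributes 1/m²

Multiplying the contributions: [kg·m/s²] · [1/m²]
Adding exponents of each base unit: kg: 1, m: -1, s: -2
SI base units of pressure: kg/(m·s²)

Answer: kg/(m·s²)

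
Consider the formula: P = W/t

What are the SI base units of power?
Units of each symbol in P = W/t:
  W (work): kg·m²/s²
  t (time): s  → in the denominator, contributes 1/s

Multiplying the contributions: [kg·m²/s²] · [1/s]
Adding exponents of each base unit: kg: 1, m: 2, s: -3
SI base units of power: kg·m²/s³

Answer: kg·m²/s³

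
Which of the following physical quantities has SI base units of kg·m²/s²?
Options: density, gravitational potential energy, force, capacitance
Checking the SI base units of each option:
  density (ρ = m/V): kg/m³  ✗
  gravitational potential energy (U = -GMm/r): kg·m²/s²  ✓ matches
  force (F = ma): kg·m/s²  ✗
  capacitance (C = Q/V): s⁴·A²/(kg·m²)  ✗

Only gravitational potential energy has units kg·m²/s².

Answer: gravitational potential energy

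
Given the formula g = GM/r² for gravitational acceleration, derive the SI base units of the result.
Units of each symbol in g = GM/r²:
  G (gravitational constant): m³/(kg·s²)
  M (mass): kg
  r (distance): m  → to the power 2 in the denominator, contributes 1/m²

Multiplying the contributions: [m³/(kg·s²)] · [kg] · [1/m²]
Adding exponents of each base unit: m: 1, s: -2
SI base units of gravitational acceleration: m/s²

Answer: m/s²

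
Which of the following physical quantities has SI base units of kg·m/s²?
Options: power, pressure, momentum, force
Checking the SI base units of each option:
  power (P = W/t): kg·m²/s³  ✗
  pressure (P = F/A): kg/(m·s²)  ✗
  momentum (p = mv): kg·m/s  ✗
  force (F = ma): kg·m/s²  ✓ matches

Only force has units kg·m/s².

Answer: force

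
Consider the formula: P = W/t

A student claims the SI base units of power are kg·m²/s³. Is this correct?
Units of each symbol in P = W/t:
  W (work): kg·m²/s²
  t (time): s  → in the denominator, contributes 1/s

Multiplying the contributions: [kg·m²/s²] · [1/s]
Adding exponents of each base unit: kg: 1, m: 2, s: -3
SI base units of power: kg·m²/s³

The claimed units kg·m²/s³ match the derived units, so the claim is correct.

Answer: Yes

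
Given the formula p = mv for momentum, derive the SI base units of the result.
Units of each symbol in p = mv:
  m (mass): kg
  v (velocity): m/s

Multiplying the contributions: [kg] · [m/s]
Adding exponents of each base unit: kg: 1, m: 1, s: -1
SI base units of momentum: kg·m/s

Answer: kg·m/s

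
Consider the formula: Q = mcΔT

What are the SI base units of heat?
Units of each symbol in Q = mcΔT:
  m (mass): kg
  c (specific heat capacity, in J/(kg·K)): m²/(s²·K)
  ΔT (temperature change): K

Multiplying the contributions: [kg] · [m²/(s²·K)] · [K]
Adding exponents of each base unit: kg: 1, m: 2, s: -2
SI base units of heat: kg·m²/s²

Answer: kg·m²/s²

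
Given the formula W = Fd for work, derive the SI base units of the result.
Units of each symbol in W = Fd:
  F (force): kg·m/s²
  d (displacement): m

Multiplying the contributions: [kg·m/s²] · [m]
Adding exponents of each base unit: kg: 1, m: 2, s: -2
SI base units of work: kg·m²/s²

Answer: kg·m²/s²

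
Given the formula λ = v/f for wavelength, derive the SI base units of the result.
Units of each symbol in λ = v/f:
  v (wave speed): m/s
  f (frequency): 1/s  → in the denominator, contributes s

Multiplying the contributions: [m/s] · [s]
Adding exponents of each base unit: m: 1
SI base units of wavelength: m

Answer: m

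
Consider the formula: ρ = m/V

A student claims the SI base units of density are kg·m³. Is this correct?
Units of each symbol in ρ = m/V:
  m (mass): kg
  V (volume): m³  → in the denominator, contributes 1/m³

Multiplying the contributions: [kg] · [1/m³]
Adding exponents of each base unit: kg: 1, m: -3
SI base units of density: kg/m³

The claimed units kg·m³ (exponents kg: 1, m: 3) do not match the derived units kg/m³ (exponents kg: 1, m: -3), so the claim is incorrect.

Answer: No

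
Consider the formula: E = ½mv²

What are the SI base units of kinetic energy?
Units of each symbol in E = ½mv²:
  m (mass): kg
  v (speed): m/s  → to the power 2, contributes m²/s²
  The factor ½ is dimensionless.

Multiplying the contributions: [kg] · [m²/s²]
Adding exponents of each base unit: kg: 1, m: 2, s: -2
SI base units of kinetic energy: kg·m²/s²

Answer: kg·m²/s²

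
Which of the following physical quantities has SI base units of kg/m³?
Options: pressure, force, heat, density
Checking the SI base units of each option:
  pressure (P = F/A): kg/(m·s²)  ✗
  force (F = ma): kg·m/s²  ✗
  heat (Q = mcΔT): kg·m²/s²  ✗
  density (ρ = m/V): kg/m³  ✓ matches

Only density has units kg/m³.

Answer: density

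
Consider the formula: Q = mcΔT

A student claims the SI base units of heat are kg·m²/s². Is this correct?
Units of each symbol in Q = mcΔT:
  m (mass): kg
  c (specific heat capacity, in J/(kg·K)): m²/(s²·K)
  ΔT (temperature change): K

Multiplying the contributions: [kg] · [m²/(s²·K)] · [K]
Adding exponents of each base unit: kg: 1, m: 2, s: -2
SI base units of heat: kg·m²/s²

The claimed units kg·m²/s² match the derived units, so the claim is correct.

Answer: Yes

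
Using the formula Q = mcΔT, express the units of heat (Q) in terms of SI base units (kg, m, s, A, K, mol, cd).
Units of each symbol in Q = mcΔT:
  m (mass): kg
  c (specific heat capacity, in J/(kg·K)): m²/(s²·K)
  ΔT (temperature change): K

Multiplying the contributions: [kg] · [m²/(s²·K)] · [K]
Adding exponents of each base unit: kg: 1, m: 2, s: -2
SI base units of heat: kg·m²/s²

Answer: kg·m²/s²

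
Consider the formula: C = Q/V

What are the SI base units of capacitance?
Units of each symbol in C = Q/V:
  Q (charge, in coulombs): s·A
  V (voltage, in volts): kg·m²/(s³·A)  → in the denominator, contributes s³·A/(kg·m²)

Multiplying the contributions: [s·A] · [s³·A/(kg·m²)]
Adding exponents of each base unit: kg: -1, m: -2, s: 4, A: 2
SI base units of capacitance: s⁴·A²/(kg·m²)

Answer: s⁴·A²/(kg·m²)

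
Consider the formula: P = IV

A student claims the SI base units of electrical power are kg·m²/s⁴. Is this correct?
Units of each symbol in P = IV:
  I (current): A
  V (voltage, in volts): kg·m²/(s³·A)

Multiplying the contributions: [A] · [kg·m²/(s³·A)]
Adding exponents of each base unit: kg: 1, m: 2, s: -3
SI base units of electrical power: kg·m²/s³

The claimed units kg·m²/s⁴ (exponents kg: 1, m: 2, s: -4) do not match the derived units kg·m²/s³ (exponents kg: 1, m: 2, s: -3), so the claim is incorrect.

Answer: No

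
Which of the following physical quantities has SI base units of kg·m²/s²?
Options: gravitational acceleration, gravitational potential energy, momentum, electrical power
Checking the SI base units of each option:
  gravitational acceleration (g = GM/r²): m/s²  ✗
  gravitational potential energy (U = -GMm/r): kg·m²/s²  ✓ matches
  momentum (p = mv): kg·m/s  ✗
  electrical power (P = IV): kg·m²/s³  ✗

Only gravitational potential energy has units kg·m²/s².

Answer: gravitational potential energy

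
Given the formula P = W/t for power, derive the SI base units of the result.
Units of each symbol in P = W/t:
  W (work): kg·m²/s²
  t (time): s  → in the denominator, contributes 1/s

Multiplying the contributions: [kg·m²/s²] · [1/s]
Adding exponents of each base unit: kg: 1, m: 2, s: -3
SI base units of power: kg·m²/s³

Answer: kg·m²/s³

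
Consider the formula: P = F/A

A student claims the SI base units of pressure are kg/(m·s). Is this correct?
Units of each symbol in P = F/A:
  F (force): kg·m/s²
  A (area): m²  → in the denominator, contributes 1/m²

Multiplying the contributions: [kg·m/s²] · [1/m²]
Adding exponents of each base unit: kg: 1, m: -1, s: -2
SI base units of pressure: kg/(m·s²)

The claimed units kg/(m·s) (exponents kg: 1, m: -1, s: -1) do not match the derived units kg/(m·s²) (exponents kg: 1, m: -1, s: -2), so the claim is incorrect.

Answer: No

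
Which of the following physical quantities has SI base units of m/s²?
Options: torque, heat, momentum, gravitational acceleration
Checking the SI base units of each option:
  torque (τ = Fr): kg·m²/s²  ✗
  heat (Q = mcΔT): kg·m²/s²  ✗
  momentum (p = mv): kg·m/s  ✗
  gravitational acceleration (g = GM/r²): m/s²  ✓ matches

Only gravitational acceleration has units m/s².

Answer: gravitational acceleration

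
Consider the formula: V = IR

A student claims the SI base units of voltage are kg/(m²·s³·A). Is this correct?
Units of each symbol in V = IR:
  I (current): A
  R (resistance, in ohms): kg·m²/(s³·A²)

Multiplying the contributions: [A] · [kg·m²/(s³·A²)]
Adding exponents of each base unit: kg: 1, m: 2, s: -3, A: -1
SI base units of voltage: kg·m²/(s³·A)

The claimed units kg/(m²·s³·A) (exponents kg: 1, m: -2, s: -3, A: -1) do not match the derived units kg·m²/(s³·A) (exponents kg: 1, m: 2, s: -3, A: -1), so the claim is incorrect.

Answer: No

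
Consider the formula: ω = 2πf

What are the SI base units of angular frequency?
Units of each symbol in ω = 2πf:
  f (frequency): 1/s
  The factor 2π is dimensionless.

Multiplying the contributions: [1/s]
Adding exponents of each base unit: s: -1
SI base units of angular frequency: 1/s

Answer: 1/s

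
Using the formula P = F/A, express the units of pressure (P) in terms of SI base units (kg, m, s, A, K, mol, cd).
Units of each symbol in P = F/A:
  F (force): kg·m/s²
  A (area): m²  → in the denominator, contributes 1/m²

Multiplying the contributions: [kg·m/s²] · [1/m²]
Adding exponents of each base unit: kg: 1, m: -1, s: -2
SI base units of pressure: kg/(m·s²)

Answer: kg/(m·s²)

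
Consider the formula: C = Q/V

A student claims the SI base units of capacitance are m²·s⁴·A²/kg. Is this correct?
Units of each symbol in C = Q/V:
  Q (charge, in coulombs): s·A
  V (voltage, in volts): kg·m²/(s³·A)  → in the denominator, contributes s³·A/(kg·m²)

Multiplying the contributions: [s·A] · [s³·A/(kg·m²)]
Adding exponents of each base unit: kg: -1, m: -2, s: 4, A: 2
SI base units of capacitance: s⁴·A²/(kg·m²)

The claimed units m²·s⁴·A²/kg (exponents kg: -1, m: 2, s: 4, A: 2) do not match the derived units s⁴·A²/(kg·m²) (exponents kg: -1, m: -2, s: 4, A: 2), so the claim is incorrect.

Answer: No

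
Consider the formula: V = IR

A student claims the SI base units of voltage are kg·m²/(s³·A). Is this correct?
Units of each symbol in V = IR:
  I (current): A
  R (resistance, in ohms): kg·m²/(s³·A²)

Multiplying the contributions: [A] · [kg·m²/(s³·A²)]
Adding exponents of each base unit: kg: 1, m: 2, s: -3, A: -1
SI base units of voltage: kg·m²/(s³·A)

The claimed units kg·m²/(s³·A) match the derived units, so the claim is correct.

Answer: Yes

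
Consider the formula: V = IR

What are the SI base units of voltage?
Units of each symbol in V = IR:
  I (current): A
  R (resistance, in ohms): kg·m²/(s³·A²)

Multiplying the contributions: [A] · [kg·m²/(s³·A²)]
Adding exponents of each base unit: kg: 1, m: 2, s: -3, A: -1
SI base units of voltage: kg·m²/(s³·A)

Answer: kg·m²/(s³·A)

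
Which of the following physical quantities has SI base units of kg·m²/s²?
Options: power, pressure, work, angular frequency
Checking the SI base units of each option:
  power (P = W/t): kg·m²/s³  ✗
  pressure (P = F/A): kg/(m·s²)  ✗
  work (W = Fd): kg·m²/s²  ✓ matches
  angular frequency (ω = 2πf): 1/s  ✗

Only work has units kg·m²/s².

Answer: work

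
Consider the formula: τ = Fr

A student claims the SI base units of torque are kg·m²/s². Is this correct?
Units of each symbol in τ = Fr:
  F (force): kg·m/s²
  r (lever arm): m

Multiplying the contributions: [kg·m/s²] · [m]
Adding exponents of each base unit: kg: 1, m: 2, s: -2
SI base units of torque: kg·m²/s²

The claimed units kg·m²/s² match the derived units, so the claim is correct.

Answer: Yes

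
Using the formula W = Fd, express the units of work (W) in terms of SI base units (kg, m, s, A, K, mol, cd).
Units of each symbol in W = Fd:
  F (force): kg·m/s²
  d (displacement): m

Multiplying the contributions: [kg·m/s²] · [m]
Adding exponents of each base unit: kg: 1, m: 2, s: -2
SI base units of work: kg·m²/s²

Answer: kg·m²/s²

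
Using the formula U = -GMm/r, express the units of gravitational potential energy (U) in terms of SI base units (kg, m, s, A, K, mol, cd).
Units of each symbol in U = -GMm/r:
  G (gravitational constant): m³/(kg·s²)
  M (mass): kg
  m (mass): kg
  r (distance): m  → in the denominator, contributes 1/m
  The minus sign does not affect the units.

Multiplying the contributions: [m³/(kg·s²)] · [kg] · [kg] · [1/m]
Adding exponents of each base unit: kg: 1, m: 2, s: -2
SI base units of gravitational potential energy: kg·m²/s²

Answer: kg·m²/s²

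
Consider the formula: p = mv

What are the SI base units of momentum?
Units of each symbol in p = mv:
  m (mass): kg
  v (velocity): m/s

Multiplying the contributions: [kg] · [m/s]
Adding exponents of each base unit: kg: 1, m: 1, s: -1
SI base units of momentum: kg·m/s

Answer: kg·m/s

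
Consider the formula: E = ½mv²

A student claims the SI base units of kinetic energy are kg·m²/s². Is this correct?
Units of each symbol in E = ½mv²:
  m (mass): kg
  v (speed): m/s  → to the power 2, contributes m²/s²
  The factor ½ is dimensionless.

Multiplying the contributions: [kg] · [m²/s²]
Adding exponents of each base unit: kg: 1, m: 2, s: -2
SI base units of kinetic energy: kg·m²/s²

The claimed units kg·m²/s² match the derived units, so the claim is correct.

Answer: Yes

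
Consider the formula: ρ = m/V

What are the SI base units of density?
Units of each symbol in ρ = m/V:
  m (mass): kg
  V (volume): m³  → in the denominator, contributes 1/m³

Multiplying the contributions: [kg] · [1/m³]
Adding exponents of each base unit: kg: 1, m: -3
SI base units of density: kg/m³

Answer: kg/m³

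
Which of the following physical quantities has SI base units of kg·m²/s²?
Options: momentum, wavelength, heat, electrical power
Checking the SI base units of each option:
  momentum (p = mv): kg·m/s  ✗
  wavelength (λ = v/f): m  ✗
  heat (Q = mcΔT): kg·m²/s²  ✓ matches
  electrical power (P = IV): kg·m²/s³  ✗

Only heat has units kg·m²/s².

Answer: heat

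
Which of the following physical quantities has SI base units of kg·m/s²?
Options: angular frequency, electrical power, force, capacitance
Checking the SI base units of each option:
  angular frequency (ω = 2πf): 1/s  ✗
  electrical power (P = IV): kg·m²/s³  ✗
  force (F = ma): kg·m/s²  ✓ matches
  capacitance (C = Q/V): s⁴·A²/(kg·m²)  ✗

Only force has units kg·m/s².

Answer: force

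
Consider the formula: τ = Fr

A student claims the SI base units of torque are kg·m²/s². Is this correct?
Units of each symbol in τ = Fr:
  F (force): kg·m/s²
  r (lever arm): m

Multiplying the contributions: [kg·m/s²] · [m]
Adding exponents of each base unit: kg: 1, m: 2, s: -2
SI base units of torque: kg·m²/s²

The claimed units kg·m²/s² match the derived units, so the claim is correct.

Answer: Yes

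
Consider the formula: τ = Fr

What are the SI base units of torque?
Units of each symbol in τ = Fr:
  F (force): kg·m/s²
  r (lever arm): m

Multiplying the contributions: [kg·m/s²] · [m]
Adding exponents of each base unit: kg: 1, m: 2, s: -2
SI base units of torque: kg·m²/s²

Answer: kg·m²/s²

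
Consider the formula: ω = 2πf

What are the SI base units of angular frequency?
Units of each symbol in ω = 2πf:
  f (frequency): 1/s
  The factor 2π is dimensionless.

Multiplying the contributions: [1/s]
Adding exponents of each base unit: s: -1
SI base units of angular frequency: 1/s

Answer: 1/s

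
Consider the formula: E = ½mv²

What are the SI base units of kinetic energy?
Units of each symbol in E = ½mv²:
  m (mass): kg
  v (speed): m/s  → to the power 2, contributes m²/s²
  The factor ½ is dimensionless.

Multiplying the contributions: [kg] · [m²/s²]
Adding exponents of each base unit: kg: 1, m: 2, s: -2
SI base units of kinetic energy: kg·m²/s²

Answer: kg·m²/s²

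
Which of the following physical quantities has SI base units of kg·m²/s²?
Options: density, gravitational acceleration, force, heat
Checking the SI base units of each option:
  density (ρ = m/V): kg/m³  ✗
  gravitational acceleration (g = GM/r²): m/s²  ✗
  force (F = ma): kg·m/s²  ✗
  heat (Q = mcΔT): kg·m²/s²  ✓ matches

Only heat has units kg·m²/s².

Answer: heat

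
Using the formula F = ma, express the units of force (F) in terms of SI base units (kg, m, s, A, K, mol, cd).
Units of each symbol in F = ma:
  m (mass): kg
  a (acceleration): m/s²

Multiplying the contributions: [kg] · [m/s²]
Adding exponents of each base unit: kg: 1, m: 1, s: -2
SI base units of force: kg·m/s²

Answer: kg·m/s²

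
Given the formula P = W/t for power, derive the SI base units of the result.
Units of each symbol in P = W/t:
  W (work): kg·m²/s²
  t (time): s  → in the denominator, contributes 1/s

Multiplying the contributions: [kg·m²/s²] · [1/s]
Adding exponents of each base unit: kg: 1, m: 2, s: -3
SI base units of power: kg·m²/s³

Answer: kg·m²/s³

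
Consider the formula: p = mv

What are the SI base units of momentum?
Units of each symbol in p = mv:
  m (mass): kg
  v (velocity): m/s

Multiplying the contributions: [kg] · [m/s]
Adding exponents of each base unit: kg: 1, m: 1, s: -1
SI base units of momentum: kg·m/s

Answer: kg·m/s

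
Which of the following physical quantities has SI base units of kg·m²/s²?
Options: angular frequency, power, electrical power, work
Checking the SI base units of each option:
  angular frequency (ω = 2πf): 1/s  ✗
  power (P = W/t): kg·m²/s³  ✗
  electrical power (P = IV): kg·m²/s³  ✗
  work (W = Fd): kg·m²/s²  ✓ matches

Only work has units kg·m²/s².

Answer: work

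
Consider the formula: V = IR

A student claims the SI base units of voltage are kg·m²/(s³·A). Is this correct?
Units of each symbol in V = IR:
  I (current): A
  R (resistance, in ohms): kg·m²/(s³·A²)

Multiplying the contributions: [A] · [kg·m²/(s³·A²)]
Adding exponents of each base unit: kg: 1, m: 2, s: -3, A: -1
SI base units of voltage: kg·m²/(s³·A)

The claimed units kg·m²/(s³·A) match the derived units, so the claim is correct.

Answer: Yes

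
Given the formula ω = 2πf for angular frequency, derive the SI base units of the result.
Units of each symbol in ω = 2πf:
  f (frequency): 1/s
  The factor 2π is dimensionless.

Multiplying the contributions: [1/s]
Adding exponents of each base unit: s: -1
SI base units of angular frequency: 1/s

Answer: 1/s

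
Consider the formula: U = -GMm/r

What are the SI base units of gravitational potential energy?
Units of each symbol in U = -GMm/r:
  G (gravitational constant): m³/(kg·s²)
  M (mass): kg
  m (mass): kg
  r (distance): m  → in the denominator, contributes 1/m
  The minus sign does not affect the units.

Multiplying the contributions: [m³/(kg·s²)] · [kg] · [kg] · [1/m]
Adding exponents of each base unit: kg: 1, m: 2, s: -2
SI base units of gravitational potential energy: kg·m²/s²

Answer: kg·m²/s²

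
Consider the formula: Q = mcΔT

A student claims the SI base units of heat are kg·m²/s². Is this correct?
Units of each symbol in Q = mcΔT:
  m (mass): kg
  c (specific heat capacity, in J/(kg·K)): m²/(s²·K)
  ΔT (temperature change): K

Multiplying the contributions: [kg] · [m²/(s²·K)] · [K]
Adding exponents of each base unit: kg: 1, m: 2, s: -2
SI base units of heat: kg·m²/s²

The claimed units kg·m²/s² match the derived units, so the claim is correct.

Answer: Yes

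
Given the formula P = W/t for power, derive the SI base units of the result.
Units of each symbol in P = W/t:
  W (work): kg·m²/s²
  t (time): s  → in the denominator, contributes 1/s

Multiplying the contributions: [kg·m²/s²] · [1/s]
Adding exponents of each base unit: kg: 1, m: 2, s: -3
SI base units of power: kg·m²/s³

Answer: kg·m²/s³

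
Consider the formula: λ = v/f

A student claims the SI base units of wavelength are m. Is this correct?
Units of each symbol in λ = v/f:
  v (wave speed): m/s
  f (frequency): 1/s  → in the denominator, contributes s

Multiplying the contributions: [m/s] · [s]
Adding exponents of each base unit: m: 1
SI base units of wavelength: m

The claimed units m match the derived units, so the claim is correct.

Answer: Yes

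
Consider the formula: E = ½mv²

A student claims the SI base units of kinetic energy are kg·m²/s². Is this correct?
Units of each symbol in E = ½mv²:
  m (mass): kg
  v (speed): m/s  → to the power 2, contributes m²/s²
  The factor ½ is dimensionless.

Multiplying the contributions: [kg] · [m²/s²]
Adding exponents of each base unit: kg: 1, m: 2, s: -2
SI base units of kinetic energy: kg·m²/s²

The claimed units kg·m²/s² match the derived units, so the claim is correct.

Answer: Yes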